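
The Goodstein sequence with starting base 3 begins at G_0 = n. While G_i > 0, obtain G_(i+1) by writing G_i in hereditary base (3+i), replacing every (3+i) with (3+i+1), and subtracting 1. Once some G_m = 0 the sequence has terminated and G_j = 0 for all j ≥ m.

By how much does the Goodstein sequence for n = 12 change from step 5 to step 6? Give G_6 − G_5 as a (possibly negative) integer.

G_0 = 12. HB_3(12) = 3^2 + 3. Bump = 20. G_1 = 19.
G_1 = 19. HB_4(19) = 4^2 + 3. Bump = 28. G_2 = 27.
G_2 = 27. HB_5(27) = 5^2 + 2. Bump = 38. G_3 = 37.
G_3 = 37. HB_6(37) = 6^2 + 1. Bump = 50. G_4 = 49.
G_4 = 49. HB_7(49) = 7^2. Bump = 64. G_5 = 63.
G_5 = 63. HB_8(63) = 7·8 + 7. Bump = 70. G_6 = 69.

6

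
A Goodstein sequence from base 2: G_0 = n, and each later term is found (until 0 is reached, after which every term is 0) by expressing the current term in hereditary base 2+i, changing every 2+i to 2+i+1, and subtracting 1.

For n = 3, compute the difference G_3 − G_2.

3 —HB2→ 2 + 1 —bump→ 3 + 1 = 4 —(−1)→ 3
3 —HB3→ 3 —bump→ 4 = 4 —(−1)→ 3
3 —HB4→ 3 —bump→ 3 = 3 —(−1)→ 2

-1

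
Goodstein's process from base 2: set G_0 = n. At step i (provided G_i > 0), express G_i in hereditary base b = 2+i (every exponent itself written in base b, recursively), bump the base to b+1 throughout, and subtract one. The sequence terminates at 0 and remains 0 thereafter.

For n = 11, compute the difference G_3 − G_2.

14600

base 2: 11 = 2^(2 + 1) + 2 + 1; at 3: 3^(3 + 1) + 3 + 1 = 85; next = 84
base 3: 84 = 3^(3 + 1) + 3; at 4: 4^(4 + 1) + 4 = 1028; next = 1027
base 4: 1027 = 4^(4 + 1) + 3; at 5: 5^(5 + 1) + 3 = 15628; next = 15627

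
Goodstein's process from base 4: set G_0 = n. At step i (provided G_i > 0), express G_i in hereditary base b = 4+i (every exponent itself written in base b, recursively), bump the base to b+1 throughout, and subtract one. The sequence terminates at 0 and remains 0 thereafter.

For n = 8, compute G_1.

9

step 0: 8 = 2·4; sub 5 for 4: 2·5; = 10; G_1 = 10−1 = 9
step 1: 9 = 5 + 4; sub 6 for 5: 6 + 4; = 10; G_2 = 10−1 = 9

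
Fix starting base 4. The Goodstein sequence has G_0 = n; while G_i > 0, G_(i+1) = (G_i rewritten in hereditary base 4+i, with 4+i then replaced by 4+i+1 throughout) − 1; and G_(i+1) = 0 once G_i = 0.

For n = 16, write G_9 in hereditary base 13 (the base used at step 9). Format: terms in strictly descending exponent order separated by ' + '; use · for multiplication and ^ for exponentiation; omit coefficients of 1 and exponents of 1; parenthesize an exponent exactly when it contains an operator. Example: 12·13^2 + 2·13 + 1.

base 4: 16 = 4^2; at 5: 5^2 = 25; next = 24
base 5: 24 = 4·5 + 4; at 6: 4·6 + 4 = 28; next = 27
base 6: 27 = 4·6 + 3; at 7: 4·7 + 3 = 31; next = 30
base 7: 30 = 4·7 + 2; at 8: 4·8 + 2 = 34; next = 33
base 8: 33 = 4·8 + 1; at 9: 4·9 + 1 = 37; next = 36
base 9: 36 = 4·9; at 10: 4·10 = 40; next = 39
base 10: 39 = 3·10 + 9; at 11: 3·11 + 9 = 42; next = 41
base 11: 41 = 3·11 + 8; at 12: 3·12 + 8 = 44; next = 43
base 12: 43 = 3·12 + 7; at 13: 3·13 + 7 = 46; next = 45

3·13 + 6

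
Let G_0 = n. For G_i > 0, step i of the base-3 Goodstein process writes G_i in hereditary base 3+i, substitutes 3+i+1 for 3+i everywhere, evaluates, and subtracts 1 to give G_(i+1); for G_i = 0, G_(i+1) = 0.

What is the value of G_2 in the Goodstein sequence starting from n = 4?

G_0 = 4. HB_3(4) = 3 + 1. Bump = 5. G_1 = 4.
G_1 = 4. HB_4(4) = 4. Bump = 5. G_2 = 4.
G_2 = 4. HB_5(4) = 4. Bump = 4. G_3 = 3.

4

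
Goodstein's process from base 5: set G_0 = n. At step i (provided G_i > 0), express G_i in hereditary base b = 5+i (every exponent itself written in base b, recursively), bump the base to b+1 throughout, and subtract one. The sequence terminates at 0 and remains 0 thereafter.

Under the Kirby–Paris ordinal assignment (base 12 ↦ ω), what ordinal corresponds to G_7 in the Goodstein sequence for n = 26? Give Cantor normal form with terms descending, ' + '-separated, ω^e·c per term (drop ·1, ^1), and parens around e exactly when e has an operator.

ω·6 + 1

step 0: 26 = 5^2 + 1; sub 6 for 5: 6^2 + 1; = 37; G_1 = 37−1 = 36
step 1: 36 = 6^2; sub 7 for 6: 7^2; = 49; G_2 = 49−1 = 48
step 2: 48 = 6·7 + 6; sub 8 for 7: 6·8 + 6; = 54; G_3 = 54−1 = 53
step 3: 53 = 6·8 + 5; sub 9 for 8: 6·9 + 5; = 59; G_4 = 59−1 = 58
step 4: 58 = 6·9 + 4; sub 10 for 9: 6·10 + 4; = 64; G_5 = 64−1 = 63
step 5: 63 = 6·10 + 3; sub 11 for 10: 6·11 + 3; = 69; G_6 = 69−1 = 68
step 6: 68 = 6·11 + 2; sub 12 for 11: 6·12 + 2; = 74; G_7 = 74−1 = 73
step 7: 73 = 6·12 + 1; sub 13 for 12: 6·13 + 1; = 79; G_8 = 79−1 = 78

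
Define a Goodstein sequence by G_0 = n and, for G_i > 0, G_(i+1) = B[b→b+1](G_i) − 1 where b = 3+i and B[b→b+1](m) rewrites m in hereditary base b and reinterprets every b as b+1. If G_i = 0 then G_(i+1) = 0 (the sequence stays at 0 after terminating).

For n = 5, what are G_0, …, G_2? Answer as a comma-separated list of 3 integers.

(0) 5|_3 = 3 + 2 ↦ 4 + 2|_4 = 6 ⇒ 5
(1) 5|_4 = 4 + 1 ↦ 5 + 1|_5 = 6 ⇒ 5

5, 5, 5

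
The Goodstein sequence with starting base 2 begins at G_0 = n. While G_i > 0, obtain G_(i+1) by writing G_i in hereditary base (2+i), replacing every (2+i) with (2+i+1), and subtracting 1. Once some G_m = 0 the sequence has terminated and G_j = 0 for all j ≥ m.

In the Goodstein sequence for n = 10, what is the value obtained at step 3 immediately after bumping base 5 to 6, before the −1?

279936

[0] 10 ≡ 2^(2 + 1) + 2 (base 2). Lift 3: 84. −1: 83.
[1] 83 ≡ 3^(3 + 1) + 2 (base 3). Lift 4: 1026. −1: 1025.
[2] 1025 ≡ 4^(4 + 1) + 1 (base 4). Lift 5: 15626. −1: 15625.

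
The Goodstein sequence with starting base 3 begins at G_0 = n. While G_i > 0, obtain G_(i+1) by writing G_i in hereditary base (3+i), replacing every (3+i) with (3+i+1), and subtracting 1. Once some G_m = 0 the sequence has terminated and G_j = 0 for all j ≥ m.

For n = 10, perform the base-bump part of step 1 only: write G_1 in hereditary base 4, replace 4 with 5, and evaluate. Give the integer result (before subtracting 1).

10 —HB3→ 3^2 + 1 —bump→ 4^2 + 1 = 17 —(−1)→ 16
16 —HB4→ 4^2 —bump→ 5^2 = 25 —(−1)→ 24

25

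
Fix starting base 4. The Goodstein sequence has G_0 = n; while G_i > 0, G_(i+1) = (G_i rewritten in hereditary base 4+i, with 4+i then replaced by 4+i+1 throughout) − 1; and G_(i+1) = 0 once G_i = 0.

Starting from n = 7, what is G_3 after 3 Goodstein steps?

[0] 7 ≡ 4 + 3 (base 4). Lift 5: 8. −1: 7.
[1] 7 ≡ 5 + 2 (base 5). Lift 6: 8. −1: 7.
[2] 7 ≡ 6 + 1 (base 6). Lift 7: 8. −1: 7.
[3] 7 ≡ 7 (base 7). Lift 8: 8. −1: 7.

7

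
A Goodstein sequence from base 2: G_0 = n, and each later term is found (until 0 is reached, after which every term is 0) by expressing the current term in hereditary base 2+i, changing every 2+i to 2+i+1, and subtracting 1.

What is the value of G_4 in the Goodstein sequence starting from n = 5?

step 0: 5 = 2^2 + 1; sub 3 for 2: 3^3 + 1; = 28; G_1 = 28−1 = 27
step 1: 27 = 3^3; sub 4 for 3: 4^4; = 256; G_2 = 256−1 = 255
step 2: 255 = 3·4^3 + 3·4^2 + 3·4 + 3; sub 5 for 4: 3·5^3 + 3·5^2 + 3·5 + 3; = 468; G_3 = 468−1 = 467
step 3: 467 = 3·5^3 + 3·5^2 + 3·5 + 2; sub 6 for 5: 3·6^3 + 3·6^2 + 3·6 + 2; = 776; G_4 = 776−1 = 775
step 4: 775 = 3·6^3 + 3·6^2 + 3·6 + 1; sub 7 for 6: 3·7^3 + 3·7^2 + 3·7 + 1; = 1198; G_5 = 1198−1 = 1197

775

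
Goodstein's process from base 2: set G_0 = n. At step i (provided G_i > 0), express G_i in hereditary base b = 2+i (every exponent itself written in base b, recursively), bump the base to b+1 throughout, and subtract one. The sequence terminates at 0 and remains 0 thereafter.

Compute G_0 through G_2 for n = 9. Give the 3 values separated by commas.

base 2: 9 = 2^(2 + 1) + 1; at 3: 3^(3 + 1) + 1 = 82; next = 81
base 3: 81 = 3^(3 + 1); at 4: 4^(4 + 1) = 1024; next = 1023

9, 81, 1023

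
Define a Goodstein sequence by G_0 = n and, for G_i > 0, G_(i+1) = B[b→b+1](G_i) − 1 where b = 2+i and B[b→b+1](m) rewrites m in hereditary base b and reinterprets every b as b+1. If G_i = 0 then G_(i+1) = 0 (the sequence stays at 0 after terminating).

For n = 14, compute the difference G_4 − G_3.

base 2: 14 = 2^(2 + 1) + 2^2 + 2; at 3: 3^(3 + 1) + 3^3 + 3 = 111; next = 110
base 3: 110 = 3^(3 + 1) + 3^3 + 2; at 4: 4^(4 + 1) + 4^4 + 2 = 1282; next = 1281
base 4: 1281 = 4^(4 + 1) + 4^4 + 1; at 5: 5^(5 + 1) + 5^5 + 1 = 18751; next = 18750
base 5: 18750 = 5^(5 + 1) + 5^5; at 6: 6^(6 + 1) + 6^6 = 326592; next = 326591

307841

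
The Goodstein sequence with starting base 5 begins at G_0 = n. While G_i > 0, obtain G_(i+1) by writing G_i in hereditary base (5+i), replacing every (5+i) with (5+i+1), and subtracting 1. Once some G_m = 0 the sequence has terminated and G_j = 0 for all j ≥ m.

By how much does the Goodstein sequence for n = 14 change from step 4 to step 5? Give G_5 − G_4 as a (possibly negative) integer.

i=0: 14 = 2·5 + 4 (b=5); 5→6: 2·6 + 4 = 16; 16−1 = 15
i=1: 15 = 2·6 + 3 (b=6); 6→7: 2·7 + 3 = 17; 17−1 = 16
i=2: 16 = 2·7 + 2 (b=7); 7→8: 2·8 + 2 = 18; 18−1 = 17
i=3: 17 = 2·8 + 1 (b=8); 8→9: 2·9 + 1 = 19; 19−1 = 18
i=4: 18 = 2·9 (b=9); 9→10: 2·10 = 20; 20−1 = 19

1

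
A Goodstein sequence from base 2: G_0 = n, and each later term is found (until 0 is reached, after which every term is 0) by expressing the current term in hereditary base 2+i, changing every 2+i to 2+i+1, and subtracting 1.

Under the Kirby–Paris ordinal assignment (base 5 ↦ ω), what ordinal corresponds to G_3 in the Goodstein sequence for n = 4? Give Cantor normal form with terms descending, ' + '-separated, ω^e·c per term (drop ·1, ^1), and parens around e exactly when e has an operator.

(0) 4|_2 = 2^2 ↦ 3^3|_3 = 27 ⇒ 26
(1) 26|_3 = 2·3^2 + 2·3 + 2 ↦ 2·4^2 + 2·4 + 2|_4 = 42 ⇒ 41
(2) 41|_4 = 2·4^2 + 2·4 + 1 ↦ 2·5^2 + 2·5 + 1|_5 = 61 ⇒ 60
(3) 60|_5 = 2·5^2 + 2·5 ↦ 2·6^2 + 2·6|_6 = 84 ⇒ 83

ω^2·2 + ω·2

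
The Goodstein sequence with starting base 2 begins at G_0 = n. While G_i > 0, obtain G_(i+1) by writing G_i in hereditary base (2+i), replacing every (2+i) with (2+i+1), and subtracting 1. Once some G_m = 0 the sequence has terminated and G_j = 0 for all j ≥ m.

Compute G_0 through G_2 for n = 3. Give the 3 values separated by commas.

base 2: 3 = 2 + 1; at 3: 3 + 1 = 4; next = 3
base 3: 3 = 3; at 4: 4 = 4; next = 3

3, 3, 3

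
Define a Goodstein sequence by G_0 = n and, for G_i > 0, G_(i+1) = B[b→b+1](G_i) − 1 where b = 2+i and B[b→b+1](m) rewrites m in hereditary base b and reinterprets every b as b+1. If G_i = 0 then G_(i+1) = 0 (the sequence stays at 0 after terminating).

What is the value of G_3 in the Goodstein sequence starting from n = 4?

step 0: 4 = 2^2; sub 3 for 2: 3^3; = 27; G_1 = 27−1 = 26
step 1: 26 = 2·3^2 + 2·3 + 2; sub 4 for 3: 2·4^2 + 2·4 + 2; = 42; G_2 = 42−1 = 41
step 2: 41 = 2·4^2 + 2·4 + 1; sub 5 for 4: 2·5^2 + 2·5 + 1; = 61; G_3 = 61−1 = 60
step 3: 60 = 2·5^2 + 2·5; sub 6 for 5: 2·6^2 + 2·6; = 84; G_4 = 84−1 = 83

60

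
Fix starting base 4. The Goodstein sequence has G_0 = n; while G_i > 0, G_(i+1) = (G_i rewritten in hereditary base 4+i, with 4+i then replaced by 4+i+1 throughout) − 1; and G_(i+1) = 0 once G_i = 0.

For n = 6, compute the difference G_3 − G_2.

0

G_0 = 6. HB_4(6) = 4 + 2. Bump = 7. G_1 = 6.
G_1 = 6. HB_5(6) = 5 + 1. Bump = 7. G_2 = 6.
G_2 = 6. HB_6(6) = 6. Bump = 7. G_3 = 6.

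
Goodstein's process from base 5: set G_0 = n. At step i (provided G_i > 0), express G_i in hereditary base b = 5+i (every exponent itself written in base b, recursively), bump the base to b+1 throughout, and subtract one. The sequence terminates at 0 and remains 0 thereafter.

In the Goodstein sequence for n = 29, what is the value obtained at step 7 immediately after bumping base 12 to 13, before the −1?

124

G_0 = 29. HB_5(29) = 5^2 + 4. Bump = 40. G_1 = 39.
G_1 = 39. HB_6(39) = 6^2 + 3. Bump = 52. G_2 = 51.
G_2 = 51. HB_7(51) = 7^2 + 2. Bump = 66. G_3 = 65.
G_3 = 65. HB_8(65) = 8^2 + 1. Bump = 82. G_4 = 81.
G_4 = 81. HB_9(81) = 9^2. Bump = 100. G_5 = 99.
G_5 = 99. HB_10(99) = 9·10 + 9. Bump = 108. G_6 = 107.
G_6 = 107. HB_11(107) = 9·11 + 8. Bump = 116. G_7 = 115.
G_7 = 115. HB_12(115) = 9·12 + 7. Bump = 124. G_8 = 123.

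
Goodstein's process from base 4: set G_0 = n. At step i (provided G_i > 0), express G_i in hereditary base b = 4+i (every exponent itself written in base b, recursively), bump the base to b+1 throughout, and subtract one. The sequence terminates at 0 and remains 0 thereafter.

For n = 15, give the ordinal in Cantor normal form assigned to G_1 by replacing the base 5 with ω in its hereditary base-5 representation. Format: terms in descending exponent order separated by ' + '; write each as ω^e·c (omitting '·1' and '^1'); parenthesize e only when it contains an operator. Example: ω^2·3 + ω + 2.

i=0: 15 = 3·4 + 3 (b=4); 4→5: 3·5 + 3 = 18; 18−1 = 17
i=1: 17 = 3·5 + 2 (b=5); 5→6: 3·6 + 2 = 20; 20−1 = 19

ω·3 + 2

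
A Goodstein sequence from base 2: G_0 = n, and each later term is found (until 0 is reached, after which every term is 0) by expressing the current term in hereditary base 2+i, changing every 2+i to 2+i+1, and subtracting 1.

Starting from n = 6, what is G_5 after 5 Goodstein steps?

base 2: 6 = 2^2 + 2; at 3: 3^3 + 3 = 30; next = 29
base 3: 29 = 3^3 + 2; at 4: 4^4 + 2 = 258; next = 257
base 4: 257 = 4^4 + 1; at 5: 5^5 + 1 = 3126; next = 3125
base 5: 3125 = 5^5; at 6: 6^6 = 46656; next = 46655
base 6: 46655 = 5·6^5 + 5·6^4 + 5·6^3 + 5·6^2 + 5·6 + 5; at 7: 5·7^5 + 5·7^4 + 5·7^3 + 5·7^2 + 5·7 + 5 = 98040; next = 98039
base 7: 98039 = 5·7^5 + 5·7^4 + 5·7^3 + 5·7^2 + 5·7 + 4; at 8: 5·8^5 + 5·8^4 + 5·8^3 + 5·8^2 + 5·8 + 4 = 187244; next = 187243

98039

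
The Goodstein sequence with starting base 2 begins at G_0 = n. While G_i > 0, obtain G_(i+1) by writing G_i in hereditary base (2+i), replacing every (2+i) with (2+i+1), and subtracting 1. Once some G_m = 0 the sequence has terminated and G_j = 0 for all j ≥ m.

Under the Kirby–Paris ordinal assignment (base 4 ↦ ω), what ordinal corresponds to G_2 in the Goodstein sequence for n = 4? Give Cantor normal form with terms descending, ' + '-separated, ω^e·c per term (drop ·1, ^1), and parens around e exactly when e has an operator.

ω^2·2 + ω·2 + 1

i=0: 4 = 2^2 (b=2); 2→3: 3^3 = 27; 27−1 = 26
i=1: 26 = 2·3^2 + 2·3 + 2 (b=3); 3→4: 2·4^2 + 2·4 + 2 = 42; 42−1 = 41
i=2: 41 = 2·4^2 + 2·4 + 1 (b=4); 4→5: 2·5^2 + 2·5 + 1 = 61; 61−1 = 60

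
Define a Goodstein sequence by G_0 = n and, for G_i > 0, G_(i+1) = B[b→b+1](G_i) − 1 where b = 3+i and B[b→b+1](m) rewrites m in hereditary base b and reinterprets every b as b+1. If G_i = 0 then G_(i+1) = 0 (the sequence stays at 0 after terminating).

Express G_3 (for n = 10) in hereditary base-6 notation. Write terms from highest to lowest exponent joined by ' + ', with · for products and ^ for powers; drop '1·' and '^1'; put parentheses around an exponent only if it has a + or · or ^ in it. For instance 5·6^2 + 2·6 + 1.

4·6 + 3

10 —HB3→ 3^2 + 1 —bump→ 4^2 + 1 = 17 —(−1)→ 16
16 —HB4→ 4^2 —bump→ 5^2 = 25 —(−1)→ 24
24 —HB5→ 4·5 + 4 —bump→ 4·6 + 4 = 28 —(−1)→ 27
27 —HB6→ 4·6 + 3 —bump→ 4·7 + 3 = 31 —(−1)→ 30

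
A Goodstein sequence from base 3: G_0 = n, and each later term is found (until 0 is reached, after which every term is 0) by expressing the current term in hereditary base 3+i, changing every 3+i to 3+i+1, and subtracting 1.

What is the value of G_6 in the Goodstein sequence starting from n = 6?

G_0 = 6. HB_3(6) = 2·3. Bump = 8. G_1 = 7.
G_1 = 7. HB_4(7) = 4 + 3. Bump = 8. G_2 = 7.
G_2 = 7. HB_5(7) = 5 + 2. Bump = 8. G_3 = 7.
G_3 = 7. HB_6(7) = 6 + 1. Bump = 8. G_4 = 7.
G_4 = 7. HB_7(7) = 7. Bump = 8. G_5 = 7.
G_5 = 7. HB_8(7) = 7. Bump = 7. G_6 = 6.

6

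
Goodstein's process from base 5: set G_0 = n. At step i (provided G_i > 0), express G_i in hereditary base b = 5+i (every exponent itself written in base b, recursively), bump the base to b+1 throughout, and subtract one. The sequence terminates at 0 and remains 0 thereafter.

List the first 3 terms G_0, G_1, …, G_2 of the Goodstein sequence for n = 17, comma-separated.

17, 19, 21

G_0 = 17. HB_5(17) = 3·5 + 2. Bump = 20. G_1 = 19.
G_1 = 19. HB_6(19) = 3·6 + 1. Bump = 22. G_2 = 21.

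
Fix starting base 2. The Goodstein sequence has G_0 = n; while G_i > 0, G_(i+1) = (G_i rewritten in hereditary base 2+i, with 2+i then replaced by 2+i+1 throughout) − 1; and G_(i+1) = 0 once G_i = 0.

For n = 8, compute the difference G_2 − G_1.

473

G_0 = 8. HB_2(8) = 2^(2 + 1). Bump = 81. G_1 = 80.
G_1 = 80. HB_3(80) = 2·3^3 + 2·3^2 + 2·3 + 2. Bump = 554. G_2 = 553.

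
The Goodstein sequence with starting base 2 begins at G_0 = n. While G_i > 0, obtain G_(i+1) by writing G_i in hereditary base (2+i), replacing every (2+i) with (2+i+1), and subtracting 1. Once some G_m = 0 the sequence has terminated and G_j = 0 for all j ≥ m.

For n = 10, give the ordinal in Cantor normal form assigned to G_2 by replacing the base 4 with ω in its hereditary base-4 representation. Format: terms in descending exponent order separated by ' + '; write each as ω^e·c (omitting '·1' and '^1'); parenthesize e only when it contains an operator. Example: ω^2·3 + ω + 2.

step 0: 10 = 2^(2 + 1) + 2; sub 3 for 2: 3^(3 + 1) + 3; = 84; G_1 = 84−1 = 83
step 1: 83 = 3^(3 + 1) + 2; sub 4 for 3: 4^(4 + 1) + 2; = 1026; G_2 = 1026−1 = 1025
step 2: 1025 = 4^(4 + 1) + 1; sub 5 for 4: 5^(5 + 1) + 1; = 15626; G_3 = 15626−1 = 15625

ω^(ω + 1) + 1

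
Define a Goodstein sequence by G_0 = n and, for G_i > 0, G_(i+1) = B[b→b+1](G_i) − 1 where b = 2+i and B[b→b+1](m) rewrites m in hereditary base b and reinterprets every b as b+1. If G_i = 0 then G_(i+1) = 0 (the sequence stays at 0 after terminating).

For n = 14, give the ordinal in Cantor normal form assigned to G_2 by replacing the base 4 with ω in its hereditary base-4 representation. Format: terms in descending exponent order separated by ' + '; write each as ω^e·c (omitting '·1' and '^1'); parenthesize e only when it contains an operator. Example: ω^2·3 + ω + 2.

ω^(ω + 1) + ω^ω + 1

base 2: 14 = 2^(2 + 1) + 2^2 + 2; at 3: 3^(3 + 1) + 3^3 + 3 = 111; next = 110
base 3: 110 = 3^(3 + 1) + 3^3 + 2; at 4: 4^(4 + 1) + 4^4 + 2 = 1282; next = 1281
base 4: 1281 = 4^(4 + 1) + 4^4 + 1; at 5: 5^(5 + 1) + 5^5 + 1 = 18751; next = 18750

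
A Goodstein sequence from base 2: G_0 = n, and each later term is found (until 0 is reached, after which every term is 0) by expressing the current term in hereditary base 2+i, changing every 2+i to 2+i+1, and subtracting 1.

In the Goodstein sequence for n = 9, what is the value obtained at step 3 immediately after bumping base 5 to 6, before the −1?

140744

G_0 = 9. HB_2(9) = 2^(2 + 1) + 1. Bump = 82. G_1 = 81.
G_1 = 81. HB_3(81) = 3^(3 + 1). Bump = 1024. G_2 = 1023.
G_2 = 1023. HB_4(1023) = 3·4^4 + 3·4^3 + 3·4^2 + 3·4 + 3. Bump = 9843. G_3 = 9842.
G_3 = 9842. HB_5(9842) = 3·5^5 + 3·5^3 + 3·5^2 + 3·5 + 2. Bump = 140744. G_4 = 140743.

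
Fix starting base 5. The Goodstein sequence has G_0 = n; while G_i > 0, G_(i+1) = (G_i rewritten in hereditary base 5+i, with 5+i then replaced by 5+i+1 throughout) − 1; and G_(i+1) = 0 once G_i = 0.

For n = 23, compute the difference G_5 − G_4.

2

G_0=23  [base 5] 4·5 + 3  →[5↦6]→  4·6 + 3 = 27  −1 ⇒ G_1=26
G_1=26  [base 6] 4·6 + 2  →[6↦7]→  4·7 + 2 = 30  −1 ⇒ G_2=29
G_2=29  [base 7] 4·7 + 1  →[7↦8]→  4·8 + 1 = 33  −1 ⇒ G_3=32
G_3=32  [base 8] 4·8  →[8↦9]→  4·9 = 36  −1 ⇒ G_4=35
G_4=35  [base 9] 3·9 + 8  →[9↦10]→  3·10 + 8 = 38  −1 ⇒ G_5=37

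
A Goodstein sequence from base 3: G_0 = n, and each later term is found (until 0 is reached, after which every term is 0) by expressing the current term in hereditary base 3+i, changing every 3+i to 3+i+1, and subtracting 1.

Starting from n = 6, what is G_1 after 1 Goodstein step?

7

(0) 6|_3 = 2·3 ↦ 2·4|_4 = 8 ⇒ 7
(1) 7|_4 = 4 + 3 ↦ 5 + 3|_5 = 8 ⇒ 7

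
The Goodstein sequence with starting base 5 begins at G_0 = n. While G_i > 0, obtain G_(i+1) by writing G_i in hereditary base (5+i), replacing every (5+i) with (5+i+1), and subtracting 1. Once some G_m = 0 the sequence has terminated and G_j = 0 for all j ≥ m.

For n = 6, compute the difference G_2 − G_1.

base 5: 6 = 5 + 1; at 6: 6 + 1 = 7; next = 6
base 6: 6 = 6; at 7: 7 = 7; next = 6

0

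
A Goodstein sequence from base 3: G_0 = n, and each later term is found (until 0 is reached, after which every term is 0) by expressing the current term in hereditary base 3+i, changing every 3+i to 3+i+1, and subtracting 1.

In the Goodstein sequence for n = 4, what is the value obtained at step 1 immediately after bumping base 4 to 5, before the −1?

4 —HB3→ 3 + 1 —bump→ 4 + 1 = 5 —(−1)→ 4
4 —HB4→ 4 —bump→ 5 = 5 —(−1)→ 4

5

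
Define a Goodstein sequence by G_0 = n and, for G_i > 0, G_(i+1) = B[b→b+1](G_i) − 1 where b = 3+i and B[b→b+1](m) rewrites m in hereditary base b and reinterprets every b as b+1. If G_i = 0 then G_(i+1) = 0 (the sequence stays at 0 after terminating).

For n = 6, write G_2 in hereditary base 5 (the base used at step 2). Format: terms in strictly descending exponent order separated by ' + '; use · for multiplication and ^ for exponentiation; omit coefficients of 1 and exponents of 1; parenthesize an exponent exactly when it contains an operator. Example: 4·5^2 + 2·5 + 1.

base 3: 6 = 2·3; at 4: 2·4 = 8; next = 7
base 4: 7 = 4 + 3; at 5: 5 + 3 = 8; next = 7
base 5: 7 = 5 + 2; at 6: 6 + 2 = 8; next = 7

5 + 2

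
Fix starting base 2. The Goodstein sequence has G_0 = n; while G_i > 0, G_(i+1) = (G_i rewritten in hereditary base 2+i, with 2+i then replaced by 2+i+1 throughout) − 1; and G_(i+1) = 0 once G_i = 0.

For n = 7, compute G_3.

3127

base 2: 7 = 2^2 + 2 + 1; at 3: 3^3 + 3 + 1 = 31; next = 30
base 3: 30 = 3^3 + 3; at 4: 4^4 + 4 = 260; next = 259
base 4: 259 = 4^4 + 3; at 5: 5^5 + 3 = 3128; next = 3127
base 5: 3127 = 5^5 + 2; at 6: 6^6 + 2 = 46658; next = 46657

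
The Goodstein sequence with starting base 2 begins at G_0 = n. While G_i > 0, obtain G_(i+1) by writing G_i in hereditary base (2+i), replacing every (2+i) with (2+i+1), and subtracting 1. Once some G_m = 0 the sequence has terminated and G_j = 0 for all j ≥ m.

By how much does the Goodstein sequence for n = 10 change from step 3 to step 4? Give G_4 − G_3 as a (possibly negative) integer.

264310

i=0: 10 = 2^(2 + 1) + 2 (b=2); 2→3: 3^(3 + 1) + 3 = 84; 84−1 = 83
i=1: 83 = 3^(3 + 1) + 2 (b=3); 3→4: 4^(4 + 1) + 2 = 1026; 1026−1 = 1025
i=2: 1025 = 4^(4 + 1) + 1 (b=4); 4→5: 5^(5 + 1) + 1 = 15626; 15626−1 = 15625
i=3: 15625 = 5^(5 + 1) (b=5); 5→6: 6^(6 + 1) = 279936; 279936−1 = 279935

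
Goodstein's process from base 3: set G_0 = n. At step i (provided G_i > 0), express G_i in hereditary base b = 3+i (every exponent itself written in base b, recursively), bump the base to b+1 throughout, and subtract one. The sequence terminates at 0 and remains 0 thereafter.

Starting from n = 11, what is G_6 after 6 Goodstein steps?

G_0 = 11. HB_3(11) = 3^2 + 2. Bump = 18. G_1 = 17.
G_1 = 17. HB_4(17) = 4^2 + 1. Bump = 26. G_2 = 25.
G_2 = 25. HB_5(25) = 5^2. Bump = 36. G_3 = 35.
G_3 = 35. HB_6(35) = 5·6 + 5. Bump = 40. G_4 = 39.
G_4 = 39. HB_7(39) = 5·7 + 4. Bump = 44. G_5 = 43.
G_5 = 43. HB_8(43) = 5·8 + 3. Bump = 48. G_6 = 47.

47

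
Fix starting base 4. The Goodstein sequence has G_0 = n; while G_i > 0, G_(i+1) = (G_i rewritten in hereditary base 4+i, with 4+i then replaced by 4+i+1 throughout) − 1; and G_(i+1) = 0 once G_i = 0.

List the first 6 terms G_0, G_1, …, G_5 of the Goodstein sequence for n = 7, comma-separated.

7 —HB4→ 4 + 3 —bump→ 5 + 3 = 8 —(−1)→ 7
7 —HB5→ 5 + 2 —bump→ 6 + 2 = 8 —(−1)→ 7
7 —HB6→ 6 + 1 —bump→ 7 + 1 = 8 —(−1)→ 7
7 —HB7→ 7 —bump→ 8 = 8 —(−1)→ 7
7 —HB8→ 7 —bump→ 7 = 7 —(−1)→ 6

7, 7, 7, 7, 7, 6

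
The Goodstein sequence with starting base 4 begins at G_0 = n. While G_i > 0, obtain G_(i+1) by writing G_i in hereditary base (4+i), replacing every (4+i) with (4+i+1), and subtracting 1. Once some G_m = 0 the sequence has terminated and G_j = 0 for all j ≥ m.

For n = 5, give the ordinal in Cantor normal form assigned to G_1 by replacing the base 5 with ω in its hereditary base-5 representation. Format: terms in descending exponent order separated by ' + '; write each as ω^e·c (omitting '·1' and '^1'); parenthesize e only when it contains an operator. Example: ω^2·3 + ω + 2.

step 0: 5 = 4 + 1; sub 5 for 4: 5 + 1; = 6; G_1 = 6−1 = 5
step 1: 5 = 5; sub 6 for 5: 6; = 6; G_2 = 6−1 = 5

ω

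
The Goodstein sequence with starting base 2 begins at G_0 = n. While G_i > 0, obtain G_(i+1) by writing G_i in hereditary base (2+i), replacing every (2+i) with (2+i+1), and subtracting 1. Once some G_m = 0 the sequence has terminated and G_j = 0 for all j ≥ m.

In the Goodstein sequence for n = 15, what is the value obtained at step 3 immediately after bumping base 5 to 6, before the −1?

326594

i=0: 15 = 2^(2 + 1) + 2^2 + 2 + 1 (b=2); 2→3: 3^(3 + 1) + 3^3 + 3 + 1 = 112; 112−1 = 111
i=1: 111 = 3^(3 + 1) + 3^3 + 3 (b=3); 3→4: 4^(4 + 1) + 4^4 + 4 = 1284; 1284−1 = 1283
i=2: 1283 = 4^(4 + 1) + 4^4 + 3 (b=4); 4→5: 5^(5 + 1) + 5^5 + 3 = 18753; 18753−1 = 18752
i=3: 18752 = 5^(5 + 1) + 5^5 + 2 (b=5); 5→6: 6^(6 + 1) + 6^6 + 2 = 326594; 326594−1 = 326593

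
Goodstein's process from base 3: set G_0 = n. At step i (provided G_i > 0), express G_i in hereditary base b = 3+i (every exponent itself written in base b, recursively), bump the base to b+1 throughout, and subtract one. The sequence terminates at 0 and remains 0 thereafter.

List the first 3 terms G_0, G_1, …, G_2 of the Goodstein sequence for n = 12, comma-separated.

(0) 12|_3 = 3^2 + 3 ↦ 4^2 + 4|_4 = 20 ⇒ 19
(1) 19|_4 = 4^2 + 3 ↦ 5^2 + 3|_5 = 28 ⇒ 27

12, 19, 27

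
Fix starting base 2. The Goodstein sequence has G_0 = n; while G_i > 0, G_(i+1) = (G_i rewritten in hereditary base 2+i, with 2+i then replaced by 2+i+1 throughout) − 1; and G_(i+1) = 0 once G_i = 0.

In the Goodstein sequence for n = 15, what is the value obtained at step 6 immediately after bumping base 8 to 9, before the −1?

(0) 15|_2 = 2^(2 + 1) + 2^2 + 2 + 1 ↦ 3^(3 + 1) + 3^3 + 3 + 1|_3 = 112 ⇒ 111
(1) 111|_3 = 3^(3 + 1) + 3^3 + 3 ↦ 4^(4 + 1) + 4^4 + 4|_4 = 1284 ⇒ 1283
(2) 1283|_4 = 4^(4 + 1) + 4^4 + 3 ↦ 5^(5 + 1) + 5^5 + 3|_5 = 18753 ⇒ 18752
(3) 18752|_5 = 5^(5 + 1) + 5^5 + 2 ↦ 6^(6 + 1) + 6^6 + 2|_6 = 326594 ⇒ 326593
(4) 326593|_6 = 6^(6 + 1) + 6^6 + 1 ↦ 7^(7 + 1) + 7^7 + 1|_7 = 6588345 ⇒ 6588344
(5) 6588344|_7 = 7^(7 + 1) + 7^7 ↦ 8^(8 + 1) + 8^8|_8 = 150994944 ⇒ 150994943
(6) 150994943|_8 = 8^(8 + 1) + 7·8^7 + 7·8^6 + 7·8^5 + 7·8^4 + 7·8^3 + 7·8^2 + 7·8 + 7 ↦ 9^(9 + 1) + 7·9^7 + 7·9^6 + 7·9^5 + 7·9^4 + 7·9^3 + 7·9^2 + 7·9 + 7|_9 = 3524450281 ⇒ 3524450280

3524450281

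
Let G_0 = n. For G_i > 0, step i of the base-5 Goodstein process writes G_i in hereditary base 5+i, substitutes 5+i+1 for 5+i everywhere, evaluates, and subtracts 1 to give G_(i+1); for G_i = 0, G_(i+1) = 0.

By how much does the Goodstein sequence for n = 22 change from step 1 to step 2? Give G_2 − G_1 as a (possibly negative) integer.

G_0 = 22. HB_5(22) = 4·5 + 2. Bump = 26. G_1 = 25.
G_1 = 25. HB_6(25) = 4·6 + 1. Bump = 29. G_2 = 28.

3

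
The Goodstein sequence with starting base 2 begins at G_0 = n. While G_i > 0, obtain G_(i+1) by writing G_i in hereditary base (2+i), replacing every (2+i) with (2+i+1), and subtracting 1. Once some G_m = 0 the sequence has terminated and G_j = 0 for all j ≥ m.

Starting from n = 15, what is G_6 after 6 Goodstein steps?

150994943

G_0=15  [base 2] 2^(2 + 1) + 2^2 + 2 + 1  →[2↦3]→  3^(3 + 1) + 3^3 + 3 + 1 = 112  −1 ⇒ G_1=111
G_1=111  [base 3] 3^(3 + 1) + 3^3 + 3  →[3↦4]→  4^(4 + 1) + 4^4 + 4 = 1284  −1 ⇒ G_2=1283
G_2=1283  [base 4] 4^(4 + 1) + 4^4 + 3  →[4↦5]→  5^(5 + 1) + 5^5 + 3 = 18753  −1 ⇒ G_3=18752
G_3=18752  [base 5] 5^(5 + 1) + 5^5 + 2  →[5↦6]→  6^(6 + 1) + 6^6 + 2 = 326594  −1 ⇒ G_4=326593
G_4=326593  [base 6] 6^(6 + 1) + 6^6 + 1  →[6↦7]→  7^(7 + 1) + 7^7 + 1 = 6588345  −1 ⇒ G_5=6588344
G_5=6588344  [base 7] 7^(7 + 1) + 7^7  →[7↦8]→  8^(8 + 1) + 8^8 = 150994944  −1 ⇒ G_6=150994943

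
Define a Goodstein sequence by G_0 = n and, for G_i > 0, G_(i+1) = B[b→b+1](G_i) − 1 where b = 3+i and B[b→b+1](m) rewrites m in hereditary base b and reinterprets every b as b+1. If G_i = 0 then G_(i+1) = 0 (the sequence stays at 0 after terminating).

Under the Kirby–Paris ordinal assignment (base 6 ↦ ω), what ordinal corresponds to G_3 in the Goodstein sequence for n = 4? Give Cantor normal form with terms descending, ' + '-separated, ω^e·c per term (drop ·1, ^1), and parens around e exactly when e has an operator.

3

base 3: 4 = 3 + 1; at 4: 4 + 1 = 5; next = 4
base 4: 4 = 4; at 5: 5 = 5; next = 4
base 5: 4 = 4; at 6: 4 = 4; next = 3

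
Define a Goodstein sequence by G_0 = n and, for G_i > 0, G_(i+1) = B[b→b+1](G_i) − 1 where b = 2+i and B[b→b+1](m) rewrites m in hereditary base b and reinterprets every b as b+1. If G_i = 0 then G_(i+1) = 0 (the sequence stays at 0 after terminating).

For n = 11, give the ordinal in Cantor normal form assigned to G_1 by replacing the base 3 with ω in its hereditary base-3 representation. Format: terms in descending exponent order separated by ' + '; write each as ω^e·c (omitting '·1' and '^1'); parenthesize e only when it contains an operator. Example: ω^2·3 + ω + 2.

step 0: 11 = 2^(2 + 1) + 2 + 1; sub 3 for 2: 3^(3 + 1) + 3 + 1; = 85; G_1 = 85−1 = 84
step 1: 84 = 3^(3 + 1) + 3; sub 4 for 3: 4^(4 + 1) + 4; = 1028; G_2 = 1028−1 = 1027

ω^(ω + 1) + ω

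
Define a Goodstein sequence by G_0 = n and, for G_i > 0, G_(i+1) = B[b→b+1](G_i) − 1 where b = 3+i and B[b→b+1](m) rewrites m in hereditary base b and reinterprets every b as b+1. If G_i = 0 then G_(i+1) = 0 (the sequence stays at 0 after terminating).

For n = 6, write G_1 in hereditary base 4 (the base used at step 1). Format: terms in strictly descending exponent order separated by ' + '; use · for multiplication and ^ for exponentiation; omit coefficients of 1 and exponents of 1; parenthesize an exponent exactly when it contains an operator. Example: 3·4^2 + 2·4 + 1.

base 3: 6 = 2·3; at 4: 2·4 = 8; next = 7
base 4: 7 = 4 + 3; at 5: 5 + 3 = 8; next = 7

4 + 3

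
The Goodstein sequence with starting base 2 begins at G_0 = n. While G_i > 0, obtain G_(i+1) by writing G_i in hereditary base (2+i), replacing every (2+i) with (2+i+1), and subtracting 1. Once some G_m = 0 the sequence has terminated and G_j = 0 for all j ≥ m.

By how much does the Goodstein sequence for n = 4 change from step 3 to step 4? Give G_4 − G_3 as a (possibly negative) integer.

23

G_0 = 4. HB_2(4) = 2^2. Bump = 27. G_1 = 26.
G_1 = 26. HB_3(26) = 2·3^2 + 2·3 + 2. Bump = 42. G_2 = 41.
G_2 = 41. HB_4(41) = 2·4^2 + 2·4 + 1. Bump = 61. G_3 = 60.
G_3 = 60. HB_5(60) = 2·5^2 + 2·5. Bump = 84. G_4 = 83.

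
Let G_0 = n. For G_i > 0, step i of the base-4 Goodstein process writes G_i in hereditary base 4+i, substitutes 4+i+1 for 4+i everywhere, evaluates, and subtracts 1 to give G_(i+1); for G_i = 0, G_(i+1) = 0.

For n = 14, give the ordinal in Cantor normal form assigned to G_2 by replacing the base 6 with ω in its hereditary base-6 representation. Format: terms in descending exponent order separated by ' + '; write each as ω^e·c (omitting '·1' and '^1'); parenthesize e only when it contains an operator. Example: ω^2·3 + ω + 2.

ω·3

i=0: 14 = 3·4 + 2 (b=4); 4→5: 3·5 + 2 = 17; 17−1 = 16
i=1: 16 = 3·5 + 1 (b=5); 5→6: 3·6 + 1 = 19; 19−1 = 18
i=2: 18 = 3·6 (b=6); 6→7: 3·7 = 21; 21−1 = 20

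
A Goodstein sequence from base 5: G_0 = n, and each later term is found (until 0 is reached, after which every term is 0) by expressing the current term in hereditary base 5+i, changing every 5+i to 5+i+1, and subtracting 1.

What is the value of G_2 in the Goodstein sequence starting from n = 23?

23 —HB5→ 4·5 + 3 —bump→ 4·6 + 3 = 27 —(−1)→ 26
26 —HB6→ 4·6 + 2 —bump→ 4·7 + 2 = 30 —(−1)→ 29
29 —HB7→ 4·7 + 1 —bump→ 4·8 + 1 = 33 —(−1)→ 32

29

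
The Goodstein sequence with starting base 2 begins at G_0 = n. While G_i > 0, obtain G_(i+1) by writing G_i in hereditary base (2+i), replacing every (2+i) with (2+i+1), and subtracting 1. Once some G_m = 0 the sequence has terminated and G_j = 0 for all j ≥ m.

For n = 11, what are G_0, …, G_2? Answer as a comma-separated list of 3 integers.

11, 84, 1027

11 —HB2→ 2^(2 + 1) + 2 + 1 —bump→ 3^(3 + 1) + 3 + 1 = 85 —(−1)→ 84
84 —HB3→ 3^(3 + 1) + 3 —bump→ 4^(4 + 1) + 4 = 1028 —(−1)→ 1027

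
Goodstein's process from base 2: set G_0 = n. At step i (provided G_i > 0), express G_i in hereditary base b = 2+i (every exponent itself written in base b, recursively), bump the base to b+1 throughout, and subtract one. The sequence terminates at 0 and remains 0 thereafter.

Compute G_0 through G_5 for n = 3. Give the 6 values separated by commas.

base 2: 3 = 2 + 1; at 3: 3 + 1 = 4; next = 3
base 3: 3 = 3; at 4: 4 = 4; next = 3
base 4: 3 = 3; at 5: 3 = 3; next = 2
base 5: 2 = 2; at 6: 2 = 2; next = 1
base 6: 1 = 1; at 7: 1 = 1; next = 0

3, 3, 3, 2, 1, 0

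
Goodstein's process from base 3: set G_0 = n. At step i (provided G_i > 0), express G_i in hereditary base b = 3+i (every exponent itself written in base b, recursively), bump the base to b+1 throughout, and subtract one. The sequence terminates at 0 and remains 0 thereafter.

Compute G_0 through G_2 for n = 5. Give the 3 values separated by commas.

base 3: 5 = 3 + 2; at 4: 4 + 2 = 6; next = 5
base 4: 5 = 4 + 1; at 5: 5 + 1 = 6; next = 5

5, 5, 5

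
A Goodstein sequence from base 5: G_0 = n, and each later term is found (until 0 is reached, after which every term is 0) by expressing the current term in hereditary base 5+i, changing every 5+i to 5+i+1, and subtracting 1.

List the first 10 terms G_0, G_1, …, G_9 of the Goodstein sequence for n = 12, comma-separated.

12, 13, 14, 15, 15, 15, 15, 15, 15, 15

G_0=12  [base 5] 2·5 + 2  →[5↦6]→  2·6 + 2 = 14  −1 ⇒ G_1=13
G_1=13  [base 6] 2·6 + 1  →[6↦7]→  2·7 + 1 = 15  −1 ⇒ G_2=14
G_2=14  [base 7] 2·7  →[7↦8]→  2·8 = 16  −1 ⇒ G_3=15
G_3=15  [base 8] 8 + 7  →[8↦9]→  9 + 7 = 16  −1 ⇒ G_4=15
G_4=15  [base 9] 9 + 6  →[9↦10]→  10 + 6 = 16  −1 ⇒ G_5=15
G_5=15  [base 10] 10 + 5  →[10↦11]→  11 + 5 = 16  −1 ⇒ G_6=15
G_6=15  [base 11] 11 + 4  →[11↦12]→  12 + 4 = 16  −1 ⇒ G_7=15
G_7=15  [base 12] 12 + 3  →[12↦13]→  13 + 3 = 16  −1 ⇒ G_8=15
G_8=15  [base 13] 13 + 2  →[13↦14]→  14 + 2 = 16  −1 ⇒ G_9=15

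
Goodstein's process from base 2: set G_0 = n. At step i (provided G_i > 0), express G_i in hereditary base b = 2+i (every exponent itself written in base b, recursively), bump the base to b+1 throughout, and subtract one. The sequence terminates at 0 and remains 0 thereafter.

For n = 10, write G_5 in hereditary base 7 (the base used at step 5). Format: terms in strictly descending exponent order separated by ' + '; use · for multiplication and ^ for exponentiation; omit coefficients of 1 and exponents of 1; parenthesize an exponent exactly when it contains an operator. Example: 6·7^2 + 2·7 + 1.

10 —HB2→ 2^(2 + 1) + 2 —bump→ 3^(3 + 1) + 3 = 84 —(−1)→ 83
83 —HB3→ 3^(3 + 1) + 2 —bump→ 4^(4 + 1) + 2 = 1026 —(−1)→ 1025
1025 —HB4→ 4^(4 + 1) + 1 —bump→ 5^(5 + 1) + 1 = 15626 —(−1)→ 15625
15625 —HB5→ 5^(5 + 1) —bump→ 6^(6 + 1) = 279936 —(−1)→ 279935
279935 —HB6→ 5·6^6 + 5·6^5 + 5·6^4 + 5·6^3 + 5·6^2 + 5·6 + 5 —bump→ 5·7^7 + 5·7^5 + 5·7^4 + 5·7^3 + 5·7^2 + 5·7 + 5 = 4215755 —(−1)→ 4215754
4215754 —HB7→ 5·7^7 + 5·7^5 + 5·7^4 + 5·7^3 + 5·7^2 + 5·7 + 4 —bump→ 5·8^8 + 5·8^5 + 5·8^4 + 5·8^3 + 5·8^2 + 5·8 + 4 = 84073324 —(−1)→ 84073323

5·7^7 + 5·7^5 + 5·7^4 + 5·7^3 + 5·7^2 + 5·7 + 4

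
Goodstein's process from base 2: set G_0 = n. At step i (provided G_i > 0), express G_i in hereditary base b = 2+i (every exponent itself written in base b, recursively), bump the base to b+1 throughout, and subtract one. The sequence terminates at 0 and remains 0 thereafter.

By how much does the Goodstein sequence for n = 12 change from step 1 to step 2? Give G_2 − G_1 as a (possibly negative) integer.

958

i=0: 12 = 2^(2 + 1) + 2^2 (b=2); 2→3: 3^(3 + 1) + 3^3 = 108; 108−1 = 107
i=1: 107 = 3^(3 + 1) + 2·3^2 + 2·3 + 2 (b=3); 3→4: 4^(4 + 1) + 2·4^2 + 2·4 + 2 = 1066; 1066−1 = 1065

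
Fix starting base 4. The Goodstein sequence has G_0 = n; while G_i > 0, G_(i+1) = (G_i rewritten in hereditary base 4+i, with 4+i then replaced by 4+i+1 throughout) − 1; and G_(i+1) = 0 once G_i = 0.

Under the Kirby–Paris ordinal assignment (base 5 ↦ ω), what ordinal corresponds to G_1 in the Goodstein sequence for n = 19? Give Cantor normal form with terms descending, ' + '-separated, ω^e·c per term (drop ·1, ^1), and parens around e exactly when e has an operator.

G_0=19  [base 4] 4^2 + 3  →[4↦5]→  5^2 + 3 = 28  −1 ⇒ G_1=27
G_1=27  [base 5] 5^2 + 2  →[5↦6]→  6^2 + 2 = 38  −1 ⇒ G_2=37

ω^2 + 2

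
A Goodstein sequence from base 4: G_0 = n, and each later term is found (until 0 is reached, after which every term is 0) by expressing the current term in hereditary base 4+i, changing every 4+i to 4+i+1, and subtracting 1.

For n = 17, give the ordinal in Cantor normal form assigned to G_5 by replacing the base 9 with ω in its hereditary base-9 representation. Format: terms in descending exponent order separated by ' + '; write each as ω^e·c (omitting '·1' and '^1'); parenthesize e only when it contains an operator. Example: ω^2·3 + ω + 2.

ω·5 + 2

[0] 17 ≡ 4^2 + 1 (base 4). Lift 5: 26. −1: 25.
[1] 25 ≡ 5^2 (base 5). Lift 6: 36. −1: 35.
[2] 35 ≡ 5·6 + 5 (base 6). Lift 7: 40. −1: 39.
[3] 39 ≡ 5·7 + 4 (base 7). Lift 8: 44. −1: 43.
[4] 43 ≡ 5·8 + 3 (base 8). Lift 9: 48. −1: 47.
[5] 47 ≡ 5·9 + 2 (base 9). Lift 10: 52. −1: 51.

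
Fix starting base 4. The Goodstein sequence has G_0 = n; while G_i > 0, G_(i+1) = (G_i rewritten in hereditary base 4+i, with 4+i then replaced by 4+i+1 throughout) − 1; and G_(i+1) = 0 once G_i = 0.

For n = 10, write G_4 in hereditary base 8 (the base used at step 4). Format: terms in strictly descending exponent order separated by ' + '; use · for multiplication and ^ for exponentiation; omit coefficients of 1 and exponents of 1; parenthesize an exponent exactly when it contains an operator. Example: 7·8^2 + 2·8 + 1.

G_0=10  [base 4] 2·4 + 2  →[4↦5]→  2·5 + 2 = 12  −1 ⇒ G_1=11
G_1=11  [base 5] 2·5 + 1  →[5↦6]→  2·6 + 1 = 13  −1 ⇒ G_2=12
G_2=12  [base 6] 2·6  →[6↦7]→  2·7 = 14  −1 ⇒ G_3=13
G_3=13  [base 7] 7 + 6  →[7↦8]→  8 + 6 = 14  −1 ⇒ G_4=13
G_4=13  [base 8] 8 + 5  →[8↦9]→  9 + 5 = 14  −1 ⇒ G_5=13

8 + 5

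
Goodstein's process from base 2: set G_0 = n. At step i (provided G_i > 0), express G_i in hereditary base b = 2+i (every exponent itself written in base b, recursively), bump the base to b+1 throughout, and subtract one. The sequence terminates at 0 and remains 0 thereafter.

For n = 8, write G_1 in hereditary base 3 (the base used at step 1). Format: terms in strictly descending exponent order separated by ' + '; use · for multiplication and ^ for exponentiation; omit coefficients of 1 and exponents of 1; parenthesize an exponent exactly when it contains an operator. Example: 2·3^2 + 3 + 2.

2·3^3 + 2·3^2 + 2·3 + 2

base 2: 8 = 2^(2 + 1); at 3: 3^(3 + 1) = 81; next = 80
base 3: 80 = 2·3^3 + 2·3^2 + 2·3 + 2; at 4: 2·4^4 + 2·4^2 + 2·4 + 2 = 554; next = 553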